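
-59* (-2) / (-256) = -59 / 128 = -0.46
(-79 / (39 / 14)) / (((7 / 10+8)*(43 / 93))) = -342860 / 48633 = -7.05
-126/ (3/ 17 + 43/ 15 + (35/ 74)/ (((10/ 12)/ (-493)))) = 1188810/ 2611303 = 0.46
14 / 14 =1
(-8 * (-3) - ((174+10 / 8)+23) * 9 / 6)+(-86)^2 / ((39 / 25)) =1393907 / 312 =4467.65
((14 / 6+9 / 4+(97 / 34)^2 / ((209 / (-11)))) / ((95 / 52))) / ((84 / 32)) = 0.87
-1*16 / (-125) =16 / 125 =0.13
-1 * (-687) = 687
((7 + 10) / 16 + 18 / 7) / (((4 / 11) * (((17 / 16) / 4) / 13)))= 489.08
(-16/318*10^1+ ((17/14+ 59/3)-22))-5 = -14741/2226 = -6.62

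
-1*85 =-85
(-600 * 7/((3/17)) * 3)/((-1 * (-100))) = -714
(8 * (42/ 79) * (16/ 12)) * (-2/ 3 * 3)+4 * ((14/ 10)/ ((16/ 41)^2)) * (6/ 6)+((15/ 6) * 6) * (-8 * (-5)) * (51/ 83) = 826926459/ 2098240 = 394.10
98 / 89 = 1.10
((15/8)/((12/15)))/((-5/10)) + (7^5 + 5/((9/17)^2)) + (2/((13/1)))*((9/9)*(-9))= 283362593/16848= 16818.77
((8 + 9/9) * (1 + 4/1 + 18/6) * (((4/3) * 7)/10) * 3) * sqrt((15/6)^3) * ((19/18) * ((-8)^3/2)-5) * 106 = -7351736 * sqrt(10) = -23248230.52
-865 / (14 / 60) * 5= -129750 / 7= -18535.71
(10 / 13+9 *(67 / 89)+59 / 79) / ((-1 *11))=-757854 / 1005433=-0.75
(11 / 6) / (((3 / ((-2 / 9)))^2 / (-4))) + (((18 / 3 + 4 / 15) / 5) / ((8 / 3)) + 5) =1187489 / 218700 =5.43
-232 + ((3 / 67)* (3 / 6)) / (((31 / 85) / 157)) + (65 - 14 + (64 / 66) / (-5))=-117586363 / 685410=-171.56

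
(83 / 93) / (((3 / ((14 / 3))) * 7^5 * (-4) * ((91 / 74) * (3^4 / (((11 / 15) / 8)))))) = -33781 / 1777564119240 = -0.00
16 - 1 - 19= -4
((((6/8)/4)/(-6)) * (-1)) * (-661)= -661/32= -20.66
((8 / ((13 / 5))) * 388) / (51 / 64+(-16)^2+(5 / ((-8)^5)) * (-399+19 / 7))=4.65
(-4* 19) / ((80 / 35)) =-133 / 4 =-33.25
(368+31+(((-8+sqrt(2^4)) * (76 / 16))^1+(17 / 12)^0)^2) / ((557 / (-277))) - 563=-513862 / 557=-922.55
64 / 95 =0.67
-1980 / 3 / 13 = -660 / 13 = -50.77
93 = 93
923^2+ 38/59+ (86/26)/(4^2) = 851929.85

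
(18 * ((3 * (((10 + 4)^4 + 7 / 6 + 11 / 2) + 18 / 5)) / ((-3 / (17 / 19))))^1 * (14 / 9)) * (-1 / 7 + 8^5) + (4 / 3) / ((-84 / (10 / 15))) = -113277848229038 / 3591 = -31544931280.71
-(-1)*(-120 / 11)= -120 / 11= -10.91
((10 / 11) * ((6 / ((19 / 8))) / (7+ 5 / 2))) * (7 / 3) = 2240 / 3971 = 0.56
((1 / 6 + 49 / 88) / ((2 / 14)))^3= 2389979753 / 18399744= 129.89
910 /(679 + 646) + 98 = 26152 /265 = 98.69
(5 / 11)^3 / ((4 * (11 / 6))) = 375 / 29282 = 0.01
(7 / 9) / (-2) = -7 / 18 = -0.39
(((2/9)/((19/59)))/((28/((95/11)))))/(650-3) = 295/896742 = 0.00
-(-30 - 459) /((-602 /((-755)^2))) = -463026.95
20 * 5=100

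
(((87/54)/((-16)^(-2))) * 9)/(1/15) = 55680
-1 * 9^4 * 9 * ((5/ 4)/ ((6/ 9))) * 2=-885735/ 4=-221433.75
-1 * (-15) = 15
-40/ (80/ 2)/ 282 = -1/ 282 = -0.00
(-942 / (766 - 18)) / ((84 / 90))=-1.35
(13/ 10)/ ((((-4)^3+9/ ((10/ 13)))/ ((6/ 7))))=-78/ 3661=-0.02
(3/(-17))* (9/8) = -0.20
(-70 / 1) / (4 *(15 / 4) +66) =-0.86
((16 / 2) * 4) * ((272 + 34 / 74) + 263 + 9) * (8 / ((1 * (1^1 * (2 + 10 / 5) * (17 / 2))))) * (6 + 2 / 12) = 25280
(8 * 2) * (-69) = -1104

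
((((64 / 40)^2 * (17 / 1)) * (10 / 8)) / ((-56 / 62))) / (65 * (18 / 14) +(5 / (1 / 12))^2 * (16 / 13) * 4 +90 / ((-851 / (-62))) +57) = -5830201 / 1729858215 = -0.00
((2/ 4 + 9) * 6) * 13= 741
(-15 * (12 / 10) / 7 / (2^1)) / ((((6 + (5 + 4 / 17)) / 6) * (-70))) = 459 / 46795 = 0.01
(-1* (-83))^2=6889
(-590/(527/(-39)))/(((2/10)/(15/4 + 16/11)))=13173225/11594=1136.21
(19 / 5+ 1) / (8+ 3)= 24 / 55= 0.44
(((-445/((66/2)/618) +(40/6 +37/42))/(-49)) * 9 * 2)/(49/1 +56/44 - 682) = -4.84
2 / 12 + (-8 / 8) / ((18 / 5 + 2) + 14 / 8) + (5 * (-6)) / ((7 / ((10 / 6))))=-697 / 98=-7.11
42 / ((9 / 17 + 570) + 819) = 119 / 3937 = 0.03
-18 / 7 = -2.57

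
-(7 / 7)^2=-1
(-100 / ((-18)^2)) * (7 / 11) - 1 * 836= -836.20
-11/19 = -0.58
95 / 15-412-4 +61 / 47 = -57580 / 141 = -408.37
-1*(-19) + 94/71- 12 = 591/71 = 8.32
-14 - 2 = -16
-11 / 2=-5.50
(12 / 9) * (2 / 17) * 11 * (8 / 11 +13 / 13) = 152 / 51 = 2.98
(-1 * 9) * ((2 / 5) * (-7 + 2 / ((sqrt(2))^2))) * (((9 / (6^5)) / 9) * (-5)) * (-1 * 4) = 1 / 18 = 0.06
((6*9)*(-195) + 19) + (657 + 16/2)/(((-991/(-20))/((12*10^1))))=-8820401/991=-8900.51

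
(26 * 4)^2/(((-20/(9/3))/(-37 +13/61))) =59683.04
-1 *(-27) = 27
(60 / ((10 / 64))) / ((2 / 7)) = 1344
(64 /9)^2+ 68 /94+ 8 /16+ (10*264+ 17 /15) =102519641 /38070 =2692.92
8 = 8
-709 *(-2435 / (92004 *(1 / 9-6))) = -5179245 / 1625404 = -3.19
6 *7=42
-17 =-17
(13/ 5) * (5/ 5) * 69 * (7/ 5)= 251.16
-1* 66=-66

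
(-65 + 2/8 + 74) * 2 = 37/2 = 18.50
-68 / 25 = -2.72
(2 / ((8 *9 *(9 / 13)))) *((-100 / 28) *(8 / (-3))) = 650 / 1701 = 0.38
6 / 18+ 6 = 19 / 3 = 6.33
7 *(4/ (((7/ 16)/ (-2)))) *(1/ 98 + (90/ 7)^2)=-1036864/ 49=-21160.49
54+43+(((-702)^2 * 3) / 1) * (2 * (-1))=-2956727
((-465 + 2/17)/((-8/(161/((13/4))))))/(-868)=-181769/54808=-3.32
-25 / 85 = -5 / 17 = -0.29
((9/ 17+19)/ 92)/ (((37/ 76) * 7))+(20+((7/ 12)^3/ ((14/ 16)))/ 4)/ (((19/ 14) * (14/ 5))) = 8878004633/ 1662431904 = 5.34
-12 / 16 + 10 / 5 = 5 / 4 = 1.25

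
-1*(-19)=19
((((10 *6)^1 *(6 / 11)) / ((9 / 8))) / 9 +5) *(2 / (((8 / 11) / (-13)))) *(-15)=52975 / 12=4414.58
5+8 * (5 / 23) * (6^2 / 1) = 1555 / 23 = 67.61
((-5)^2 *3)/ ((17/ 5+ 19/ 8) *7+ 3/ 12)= 3000/ 1627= 1.84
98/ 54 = 1.81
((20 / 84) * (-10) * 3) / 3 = -50 / 21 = -2.38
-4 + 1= -3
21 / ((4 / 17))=357 / 4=89.25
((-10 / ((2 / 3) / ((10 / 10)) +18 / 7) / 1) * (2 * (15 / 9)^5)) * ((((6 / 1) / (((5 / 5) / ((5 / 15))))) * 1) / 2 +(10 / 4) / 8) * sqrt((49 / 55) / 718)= -1071875 * sqrt(39490) / 58002912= -3.67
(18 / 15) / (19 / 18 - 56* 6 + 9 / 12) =-216 / 60155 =-0.00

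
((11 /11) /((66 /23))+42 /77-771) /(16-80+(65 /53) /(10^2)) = 26938310 /2238291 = 12.04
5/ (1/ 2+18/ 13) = 130/ 49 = 2.65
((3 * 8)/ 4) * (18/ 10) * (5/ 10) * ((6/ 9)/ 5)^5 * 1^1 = 32/ 140625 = 0.00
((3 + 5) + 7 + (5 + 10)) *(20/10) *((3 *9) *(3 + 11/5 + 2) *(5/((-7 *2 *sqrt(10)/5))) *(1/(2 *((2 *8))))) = -3645 *sqrt(10)/56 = -205.83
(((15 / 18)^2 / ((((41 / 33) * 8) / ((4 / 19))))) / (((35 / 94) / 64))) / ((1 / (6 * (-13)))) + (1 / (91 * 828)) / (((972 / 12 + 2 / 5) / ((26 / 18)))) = -465932594735 / 2362678956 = -197.21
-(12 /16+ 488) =-1955 /4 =-488.75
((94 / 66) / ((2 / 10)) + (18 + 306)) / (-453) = -10927 / 14949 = -0.73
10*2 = 20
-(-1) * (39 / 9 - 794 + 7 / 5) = -11824 / 15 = -788.27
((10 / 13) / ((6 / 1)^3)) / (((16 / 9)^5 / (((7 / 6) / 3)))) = 8505 / 109051904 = 0.00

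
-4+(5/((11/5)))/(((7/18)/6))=2392/77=31.06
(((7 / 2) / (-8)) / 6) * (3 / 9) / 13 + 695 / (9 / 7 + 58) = 3642331 / 310752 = 11.72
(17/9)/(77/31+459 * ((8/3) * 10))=527/3415653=0.00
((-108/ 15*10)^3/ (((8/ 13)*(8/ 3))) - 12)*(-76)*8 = 138295680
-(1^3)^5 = -1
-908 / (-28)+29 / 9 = 2246 / 63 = 35.65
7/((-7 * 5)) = -1/5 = -0.20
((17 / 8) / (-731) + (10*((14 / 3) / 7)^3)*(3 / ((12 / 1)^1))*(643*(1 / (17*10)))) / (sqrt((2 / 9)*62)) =441925*sqrt(31) / 3263184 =0.75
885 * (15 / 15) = 885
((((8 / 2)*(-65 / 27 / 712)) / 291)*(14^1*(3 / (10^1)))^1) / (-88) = 91 / 41024016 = 0.00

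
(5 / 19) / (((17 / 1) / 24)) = 120 / 323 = 0.37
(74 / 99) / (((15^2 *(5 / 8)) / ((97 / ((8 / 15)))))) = 7178 / 7425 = 0.97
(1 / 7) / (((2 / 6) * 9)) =1 / 21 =0.05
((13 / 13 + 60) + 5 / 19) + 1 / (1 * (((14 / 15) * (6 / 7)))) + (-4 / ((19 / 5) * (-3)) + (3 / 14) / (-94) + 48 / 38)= 2405069 / 37506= 64.12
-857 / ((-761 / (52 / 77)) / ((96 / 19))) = 4278144 / 1113343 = 3.84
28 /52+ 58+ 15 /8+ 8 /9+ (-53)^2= 2686603 /936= 2870.30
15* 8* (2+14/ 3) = 800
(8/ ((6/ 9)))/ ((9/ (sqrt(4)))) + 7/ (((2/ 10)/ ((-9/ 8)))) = -36.71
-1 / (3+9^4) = -1 / 6564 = -0.00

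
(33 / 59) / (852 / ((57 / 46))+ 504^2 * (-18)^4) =627 / 29892120004312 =0.00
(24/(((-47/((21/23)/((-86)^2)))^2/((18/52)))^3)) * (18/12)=562711519881/1147613454500839400437728057297134575333842944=0.00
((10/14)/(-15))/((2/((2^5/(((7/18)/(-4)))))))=384/49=7.84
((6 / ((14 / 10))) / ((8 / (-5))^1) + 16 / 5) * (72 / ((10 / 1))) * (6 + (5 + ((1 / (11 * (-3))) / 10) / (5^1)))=3974631 / 96250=41.29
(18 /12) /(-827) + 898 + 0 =1485289 /1654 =898.00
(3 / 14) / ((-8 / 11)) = -33 / 112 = -0.29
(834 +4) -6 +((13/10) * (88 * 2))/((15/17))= 81848/75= 1091.31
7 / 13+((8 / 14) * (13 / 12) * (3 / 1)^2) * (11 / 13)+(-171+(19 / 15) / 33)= -7464356 / 45045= -165.71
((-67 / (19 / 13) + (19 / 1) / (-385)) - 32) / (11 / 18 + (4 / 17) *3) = -174351456 / 2947945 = -59.14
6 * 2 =12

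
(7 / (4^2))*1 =7 / 16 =0.44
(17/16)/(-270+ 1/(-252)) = -0.00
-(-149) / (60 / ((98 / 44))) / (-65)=-7301 / 85800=-0.09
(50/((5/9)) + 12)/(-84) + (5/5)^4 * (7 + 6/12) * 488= 51223/14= 3658.79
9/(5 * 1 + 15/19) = 171/110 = 1.55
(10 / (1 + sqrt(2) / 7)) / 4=245 / 94 - 35 * sqrt(2) / 94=2.08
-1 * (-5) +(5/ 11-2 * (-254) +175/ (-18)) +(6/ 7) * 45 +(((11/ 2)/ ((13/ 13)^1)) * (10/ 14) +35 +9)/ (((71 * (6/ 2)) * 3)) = 8895554/ 16401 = 542.38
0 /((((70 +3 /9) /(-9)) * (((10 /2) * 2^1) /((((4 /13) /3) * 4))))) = 0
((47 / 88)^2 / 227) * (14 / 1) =15463 / 878944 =0.02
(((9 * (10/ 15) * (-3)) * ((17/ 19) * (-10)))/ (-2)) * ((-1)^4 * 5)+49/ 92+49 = -617217/ 1748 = -353.10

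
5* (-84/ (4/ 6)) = -630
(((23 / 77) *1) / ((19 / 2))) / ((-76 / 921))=-21183 / 55594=-0.38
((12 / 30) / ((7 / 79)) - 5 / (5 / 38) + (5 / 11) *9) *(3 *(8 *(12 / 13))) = -3259296 / 5005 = -651.21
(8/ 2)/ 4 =1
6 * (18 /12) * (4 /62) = 18 /31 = 0.58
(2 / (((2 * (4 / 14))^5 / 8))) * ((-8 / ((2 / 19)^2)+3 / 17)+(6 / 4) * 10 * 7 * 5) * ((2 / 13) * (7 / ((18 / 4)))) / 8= -196826777 / 127296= -1546.21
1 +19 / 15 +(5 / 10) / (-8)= 529 / 240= 2.20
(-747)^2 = 558009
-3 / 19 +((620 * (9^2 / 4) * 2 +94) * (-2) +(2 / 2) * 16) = -957451 / 19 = -50392.16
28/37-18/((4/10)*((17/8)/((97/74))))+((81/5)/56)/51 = -4754521/176120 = -27.00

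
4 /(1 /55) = 220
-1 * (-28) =28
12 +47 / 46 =13.02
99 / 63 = 11 / 7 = 1.57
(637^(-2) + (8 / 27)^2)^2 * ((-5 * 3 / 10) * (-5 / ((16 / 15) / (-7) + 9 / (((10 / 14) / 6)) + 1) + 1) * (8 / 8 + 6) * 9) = -2529817100429646775 / 3716244203230210743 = -0.68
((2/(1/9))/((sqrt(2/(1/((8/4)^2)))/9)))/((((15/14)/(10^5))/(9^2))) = 433003908.53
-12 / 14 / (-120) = 1 / 140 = 0.01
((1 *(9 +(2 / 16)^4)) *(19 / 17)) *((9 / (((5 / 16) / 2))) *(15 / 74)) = 18911745 / 161024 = 117.45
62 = 62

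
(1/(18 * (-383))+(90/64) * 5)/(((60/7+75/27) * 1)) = 5428913/8763040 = 0.62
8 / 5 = 1.60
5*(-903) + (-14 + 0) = -4529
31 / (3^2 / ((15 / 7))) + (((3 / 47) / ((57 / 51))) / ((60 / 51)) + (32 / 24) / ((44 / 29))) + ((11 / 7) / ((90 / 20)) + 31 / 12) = 34781864 / 3094245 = 11.24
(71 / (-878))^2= 5041 / 770884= 0.01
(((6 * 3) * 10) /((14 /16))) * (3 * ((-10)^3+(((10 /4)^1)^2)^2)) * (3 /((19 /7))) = -12453750 /19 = -655460.53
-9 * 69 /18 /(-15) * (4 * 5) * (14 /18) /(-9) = -322 /81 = -3.98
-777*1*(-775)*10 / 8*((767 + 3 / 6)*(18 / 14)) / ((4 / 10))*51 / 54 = 56120559375 / 32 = 1753767480.47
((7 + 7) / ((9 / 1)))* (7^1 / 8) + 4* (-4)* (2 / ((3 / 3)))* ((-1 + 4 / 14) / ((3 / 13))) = 100.41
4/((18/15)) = 10/3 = 3.33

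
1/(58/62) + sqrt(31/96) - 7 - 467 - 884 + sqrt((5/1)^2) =-39206/29 + sqrt(186)/24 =-1351.36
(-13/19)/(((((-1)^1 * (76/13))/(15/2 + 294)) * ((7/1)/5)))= 509535/20216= 25.20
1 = 1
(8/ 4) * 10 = 20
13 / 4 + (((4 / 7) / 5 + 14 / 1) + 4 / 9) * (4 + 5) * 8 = 147207 / 140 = 1051.48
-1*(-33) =33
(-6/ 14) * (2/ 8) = -3/ 28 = -0.11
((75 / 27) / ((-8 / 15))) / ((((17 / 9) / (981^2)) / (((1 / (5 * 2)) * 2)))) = -72177075 / 136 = -530713.79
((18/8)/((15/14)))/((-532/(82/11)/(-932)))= 28659/1045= 27.42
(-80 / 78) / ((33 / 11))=-40 / 117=-0.34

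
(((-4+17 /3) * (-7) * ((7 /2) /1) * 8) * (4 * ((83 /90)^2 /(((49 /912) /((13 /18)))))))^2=2964873938830336 /13286025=223157335.53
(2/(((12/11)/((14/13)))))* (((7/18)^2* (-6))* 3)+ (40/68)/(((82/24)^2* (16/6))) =-107441941/20061054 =-5.36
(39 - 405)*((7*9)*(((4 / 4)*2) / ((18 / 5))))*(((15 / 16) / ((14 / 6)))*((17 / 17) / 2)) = -41175 / 16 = -2573.44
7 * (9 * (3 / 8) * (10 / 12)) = 315 / 16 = 19.69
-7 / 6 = -1.17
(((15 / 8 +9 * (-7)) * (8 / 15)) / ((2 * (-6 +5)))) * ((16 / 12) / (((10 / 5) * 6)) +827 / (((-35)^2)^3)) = 1.81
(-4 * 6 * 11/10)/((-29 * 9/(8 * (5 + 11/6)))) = 7216/1305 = 5.53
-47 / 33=-1.42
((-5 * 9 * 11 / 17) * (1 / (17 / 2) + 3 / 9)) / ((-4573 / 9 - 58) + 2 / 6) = 34155 / 1471588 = 0.02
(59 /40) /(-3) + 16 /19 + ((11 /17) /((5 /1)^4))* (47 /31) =52869877 /150195000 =0.35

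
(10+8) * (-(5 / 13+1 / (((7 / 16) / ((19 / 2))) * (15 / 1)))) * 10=-329.80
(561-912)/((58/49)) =-17199/58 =-296.53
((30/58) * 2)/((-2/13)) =-195/29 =-6.72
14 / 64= 0.22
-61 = -61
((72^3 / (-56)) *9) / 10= -209952 / 35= -5998.63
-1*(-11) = 11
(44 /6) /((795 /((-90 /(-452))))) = 11 /5989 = 0.00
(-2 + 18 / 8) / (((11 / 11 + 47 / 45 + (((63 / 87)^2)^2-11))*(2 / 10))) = -159138225 / 1105130392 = -0.14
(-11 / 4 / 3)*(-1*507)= 1859 / 4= 464.75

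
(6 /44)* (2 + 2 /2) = 0.41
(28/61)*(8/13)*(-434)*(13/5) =-97216/305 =-318.74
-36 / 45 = -4 / 5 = -0.80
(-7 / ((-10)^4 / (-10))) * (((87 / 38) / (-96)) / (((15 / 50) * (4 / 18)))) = -609 / 243200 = -0.00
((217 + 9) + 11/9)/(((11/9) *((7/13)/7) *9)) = 26585/99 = 268.54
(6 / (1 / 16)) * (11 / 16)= 66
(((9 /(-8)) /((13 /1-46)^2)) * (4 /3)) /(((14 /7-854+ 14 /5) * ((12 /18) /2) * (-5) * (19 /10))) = -5 /9761554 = -0.00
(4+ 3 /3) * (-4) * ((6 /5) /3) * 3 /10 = -12 /5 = -2.40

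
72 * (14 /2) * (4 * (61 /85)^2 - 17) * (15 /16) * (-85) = 20400849 /34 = 600024.97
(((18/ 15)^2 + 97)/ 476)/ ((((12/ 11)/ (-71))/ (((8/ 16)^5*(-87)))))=55739189/ 1523200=36.59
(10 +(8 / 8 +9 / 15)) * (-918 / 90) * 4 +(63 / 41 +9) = -474312 / 1025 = -462.74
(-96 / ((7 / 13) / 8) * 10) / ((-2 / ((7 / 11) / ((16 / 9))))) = 28080 / 11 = 2552.73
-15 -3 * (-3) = -6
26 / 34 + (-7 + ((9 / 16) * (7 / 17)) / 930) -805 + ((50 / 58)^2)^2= -48347444511259 / 59637933920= -810.68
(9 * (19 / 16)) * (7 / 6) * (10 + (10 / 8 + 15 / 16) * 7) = 161595 / 512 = 315.62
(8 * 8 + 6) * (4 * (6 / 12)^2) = 70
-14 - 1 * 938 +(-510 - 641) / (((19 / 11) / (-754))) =9528306 / 19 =501489.79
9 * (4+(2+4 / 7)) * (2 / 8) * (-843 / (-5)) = 174501 / 70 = 2492.87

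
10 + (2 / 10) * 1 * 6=56 / 5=11.20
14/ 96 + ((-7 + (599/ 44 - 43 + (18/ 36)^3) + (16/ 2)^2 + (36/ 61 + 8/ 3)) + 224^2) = 539023869/ 10736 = 50207.14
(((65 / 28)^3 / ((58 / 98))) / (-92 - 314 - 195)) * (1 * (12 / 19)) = -823875 / 37088912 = -0.02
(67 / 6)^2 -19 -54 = 1861 / 36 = 51.69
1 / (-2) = -1 / 2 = -0.50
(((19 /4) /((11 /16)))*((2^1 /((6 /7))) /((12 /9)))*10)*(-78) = -103740 /11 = -9430.91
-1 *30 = -30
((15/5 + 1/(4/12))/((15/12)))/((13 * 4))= 0.09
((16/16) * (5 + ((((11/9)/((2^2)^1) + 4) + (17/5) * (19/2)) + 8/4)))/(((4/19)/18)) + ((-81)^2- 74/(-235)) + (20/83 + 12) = 1607497687/156040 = 10301.83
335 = 335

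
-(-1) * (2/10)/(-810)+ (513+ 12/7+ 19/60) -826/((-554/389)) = 17198272657/15705900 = 1095.02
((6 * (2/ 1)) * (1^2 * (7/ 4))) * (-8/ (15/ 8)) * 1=-89.60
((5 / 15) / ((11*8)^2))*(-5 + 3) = -1 / 11616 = -0.00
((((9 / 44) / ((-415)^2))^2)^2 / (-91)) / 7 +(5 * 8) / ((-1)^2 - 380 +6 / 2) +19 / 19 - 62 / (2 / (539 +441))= -2999216140670994511940327254600308367 / 98726279267761536877385900000000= -30379.11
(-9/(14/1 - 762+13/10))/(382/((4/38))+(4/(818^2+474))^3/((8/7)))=29627166252540315/8920325965884561700559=0.00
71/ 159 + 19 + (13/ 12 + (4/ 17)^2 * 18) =3956641/ 183804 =21.53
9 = 9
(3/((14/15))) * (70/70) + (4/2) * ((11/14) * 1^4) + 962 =966.79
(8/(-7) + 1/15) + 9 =832/105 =7.92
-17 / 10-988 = -9897 / 10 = -989.70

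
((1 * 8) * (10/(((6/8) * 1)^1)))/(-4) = -80/3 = -26.67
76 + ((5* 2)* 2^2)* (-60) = -2324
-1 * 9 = -9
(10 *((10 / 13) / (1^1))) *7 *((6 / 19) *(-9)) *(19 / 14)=-2700 / 13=-207.69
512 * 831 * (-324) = -137852928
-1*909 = -909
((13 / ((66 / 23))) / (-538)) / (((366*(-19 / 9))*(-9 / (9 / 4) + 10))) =0.00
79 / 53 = 1.49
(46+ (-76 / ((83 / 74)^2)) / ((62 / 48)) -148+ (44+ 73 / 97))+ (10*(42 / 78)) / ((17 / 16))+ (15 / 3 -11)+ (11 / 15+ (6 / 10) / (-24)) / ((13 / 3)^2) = -104.91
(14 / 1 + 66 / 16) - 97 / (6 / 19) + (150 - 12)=-3625 / 24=-151.04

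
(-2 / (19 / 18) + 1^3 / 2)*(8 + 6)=-371 / 19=-19.53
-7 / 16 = -0.44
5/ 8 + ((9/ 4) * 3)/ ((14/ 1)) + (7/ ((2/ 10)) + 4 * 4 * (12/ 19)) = 24585/ 532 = 46.21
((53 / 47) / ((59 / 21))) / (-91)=-159 / 36049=-0.00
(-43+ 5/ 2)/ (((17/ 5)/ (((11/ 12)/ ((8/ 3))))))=-4.09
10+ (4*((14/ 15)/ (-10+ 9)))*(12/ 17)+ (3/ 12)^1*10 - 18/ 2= 147/ 170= 0.86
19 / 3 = 6.33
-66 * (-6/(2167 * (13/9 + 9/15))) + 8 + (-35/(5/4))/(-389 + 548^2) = 1570379661/194130695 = 8.09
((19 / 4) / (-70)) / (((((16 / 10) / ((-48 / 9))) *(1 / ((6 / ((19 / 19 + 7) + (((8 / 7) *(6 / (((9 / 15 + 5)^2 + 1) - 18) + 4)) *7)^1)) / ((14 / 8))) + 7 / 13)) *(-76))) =-4667 / 20667808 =-0.00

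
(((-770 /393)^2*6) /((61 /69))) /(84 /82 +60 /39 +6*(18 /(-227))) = 235702567100 /18881510377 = 12.48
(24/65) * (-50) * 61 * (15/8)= -2111.54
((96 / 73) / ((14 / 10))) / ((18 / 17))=1360 / 1533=0.89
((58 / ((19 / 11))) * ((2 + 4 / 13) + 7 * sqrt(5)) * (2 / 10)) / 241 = 3828 / 59527 + 4466 * sqrt(5) / 22895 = 0.50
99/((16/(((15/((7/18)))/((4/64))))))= 26730/7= 3818.57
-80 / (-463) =80 / 463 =0.17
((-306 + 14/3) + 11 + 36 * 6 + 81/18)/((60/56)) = -2933/45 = -65.18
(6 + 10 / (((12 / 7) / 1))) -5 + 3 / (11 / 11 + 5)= 22 / 3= 7.33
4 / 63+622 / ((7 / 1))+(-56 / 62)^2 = 5432914 / 60543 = 89.74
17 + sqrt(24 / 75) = 2 * sqrt(2) / 5 + 17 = 17.57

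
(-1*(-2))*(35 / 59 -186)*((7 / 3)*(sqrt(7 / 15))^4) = -7504154 / 39825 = -188.43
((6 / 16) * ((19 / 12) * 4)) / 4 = 19 / 32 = 0.59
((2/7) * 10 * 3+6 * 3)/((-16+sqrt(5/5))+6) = -62/21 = -2.95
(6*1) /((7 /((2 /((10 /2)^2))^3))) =48 /109375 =0.00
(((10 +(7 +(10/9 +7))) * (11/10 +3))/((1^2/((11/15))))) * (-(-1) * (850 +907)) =89541991/675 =132654.80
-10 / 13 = -0.77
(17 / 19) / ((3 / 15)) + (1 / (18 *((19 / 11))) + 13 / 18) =298 / 57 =5.23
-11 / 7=-1.57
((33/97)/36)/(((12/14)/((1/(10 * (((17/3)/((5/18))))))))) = 77/1424736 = 0.00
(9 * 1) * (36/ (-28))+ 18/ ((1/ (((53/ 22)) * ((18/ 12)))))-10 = 6695/ 154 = 43.47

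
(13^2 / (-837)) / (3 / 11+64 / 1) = -1859 / 591759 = -0.00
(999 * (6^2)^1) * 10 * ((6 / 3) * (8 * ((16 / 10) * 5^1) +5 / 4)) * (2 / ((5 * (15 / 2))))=12515472 / 5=2503094.40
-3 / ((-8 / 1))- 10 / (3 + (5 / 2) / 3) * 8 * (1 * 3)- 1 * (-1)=-11267 / 184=-61.23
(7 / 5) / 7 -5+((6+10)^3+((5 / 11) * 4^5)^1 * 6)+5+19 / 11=378986 / 55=6890.65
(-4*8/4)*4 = -32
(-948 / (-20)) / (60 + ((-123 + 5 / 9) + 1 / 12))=-8532 / 11225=-0.76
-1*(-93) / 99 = 31 / 33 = 0.94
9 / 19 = 0.47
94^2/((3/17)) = 150212/3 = 50070.67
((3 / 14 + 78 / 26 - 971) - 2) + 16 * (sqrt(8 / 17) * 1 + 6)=-12233 / 14 + 32 * sqrt(34) / 17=-862.81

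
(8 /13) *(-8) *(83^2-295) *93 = -3019037.54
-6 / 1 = -6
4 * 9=36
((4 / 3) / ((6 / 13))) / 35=0.08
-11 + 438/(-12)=-95/2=-47.50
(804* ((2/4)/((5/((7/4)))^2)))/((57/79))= 259357/3800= 68.25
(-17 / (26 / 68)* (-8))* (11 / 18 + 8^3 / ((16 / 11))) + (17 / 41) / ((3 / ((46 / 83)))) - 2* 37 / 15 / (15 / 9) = 1248384309076 / 9953775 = 125418.18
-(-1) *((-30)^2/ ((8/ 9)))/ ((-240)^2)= 9/ 512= 0.02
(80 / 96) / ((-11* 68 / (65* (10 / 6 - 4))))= 2275 / 13464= 0.17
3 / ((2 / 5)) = 15 / 2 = 7.50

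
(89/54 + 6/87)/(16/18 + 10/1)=2689/17052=0.16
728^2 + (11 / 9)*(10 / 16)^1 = 38158903 / 72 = 529984.76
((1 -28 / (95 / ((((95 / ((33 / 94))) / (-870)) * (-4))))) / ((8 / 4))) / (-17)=-9091 / 488070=-0.02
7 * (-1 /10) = -7 /10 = -0.70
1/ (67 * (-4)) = -1/ 268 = -0.00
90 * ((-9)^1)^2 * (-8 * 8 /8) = -58320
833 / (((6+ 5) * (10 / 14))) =5831 / 55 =106.02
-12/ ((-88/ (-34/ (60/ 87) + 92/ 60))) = -1433/ 220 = -6.51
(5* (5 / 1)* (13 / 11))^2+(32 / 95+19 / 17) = 170868604 / 195415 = 874.39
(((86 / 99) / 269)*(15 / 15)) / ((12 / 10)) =215 / 79893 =0.00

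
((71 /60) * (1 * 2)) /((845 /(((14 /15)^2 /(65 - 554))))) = -6958 /1394566875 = -0.00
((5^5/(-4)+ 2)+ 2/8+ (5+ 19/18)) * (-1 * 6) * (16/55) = 222608/165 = 1349.14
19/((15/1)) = 19/15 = 1.27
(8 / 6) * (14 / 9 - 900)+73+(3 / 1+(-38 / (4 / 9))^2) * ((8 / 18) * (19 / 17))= 1151080 / 459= 2507.80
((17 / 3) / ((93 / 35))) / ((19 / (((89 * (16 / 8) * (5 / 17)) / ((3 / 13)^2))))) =5264350 / 47709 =110.34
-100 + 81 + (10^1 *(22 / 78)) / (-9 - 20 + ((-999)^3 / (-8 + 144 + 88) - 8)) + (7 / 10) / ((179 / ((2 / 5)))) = -3305792428592474 / 174003394863675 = -19.00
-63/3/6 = -7/2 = -3.50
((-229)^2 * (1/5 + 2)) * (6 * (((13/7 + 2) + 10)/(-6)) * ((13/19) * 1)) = -727409111/665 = -1093848.29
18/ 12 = 3/ 2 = 1.50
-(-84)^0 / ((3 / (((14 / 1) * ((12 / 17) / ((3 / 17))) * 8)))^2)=-200704 / 9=-22300.44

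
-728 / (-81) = 8.99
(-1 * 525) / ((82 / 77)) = -40425 / 82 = -492.99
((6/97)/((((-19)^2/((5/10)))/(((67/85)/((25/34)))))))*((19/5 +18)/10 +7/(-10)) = 14874/109428125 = 0.00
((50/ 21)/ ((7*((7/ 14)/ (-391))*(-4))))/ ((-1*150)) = -391/ 882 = -0.44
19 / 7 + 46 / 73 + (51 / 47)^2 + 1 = 6233091 / 1128799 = 5.52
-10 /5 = -2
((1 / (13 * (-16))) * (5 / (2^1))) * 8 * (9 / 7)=-45 / 364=-0.12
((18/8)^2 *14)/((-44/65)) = -36855/352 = -104.70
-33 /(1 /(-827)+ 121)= -27291 /100066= -0.27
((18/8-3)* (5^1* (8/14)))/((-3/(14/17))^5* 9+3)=384160/1034537929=0.00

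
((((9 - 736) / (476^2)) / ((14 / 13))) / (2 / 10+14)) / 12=-47255 / 2702598528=-0.00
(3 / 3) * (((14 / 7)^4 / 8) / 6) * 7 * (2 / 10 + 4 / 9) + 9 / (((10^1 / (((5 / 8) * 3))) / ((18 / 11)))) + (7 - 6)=62549 / 11880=5.27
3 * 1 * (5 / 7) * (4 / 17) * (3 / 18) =10 / 119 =0.08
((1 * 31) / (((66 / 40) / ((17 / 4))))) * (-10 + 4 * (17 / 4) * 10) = 421600 / 33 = 12775.76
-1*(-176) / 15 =176 / 15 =11.73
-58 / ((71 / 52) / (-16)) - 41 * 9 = 22057 / 71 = 310.66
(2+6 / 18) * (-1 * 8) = -56 / 3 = -18.67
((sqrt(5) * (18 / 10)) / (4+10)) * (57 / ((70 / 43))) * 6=66177 * sqrt(5) / 2450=60.40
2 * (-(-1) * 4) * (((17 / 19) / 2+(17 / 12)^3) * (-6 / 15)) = -21607 / 2052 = -10.53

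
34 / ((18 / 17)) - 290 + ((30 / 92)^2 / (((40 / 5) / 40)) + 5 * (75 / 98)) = -236583689 / 933156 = -253.53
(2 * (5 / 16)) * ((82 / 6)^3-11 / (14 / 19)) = 4796255 / 3024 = 1586.06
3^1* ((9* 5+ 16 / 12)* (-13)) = -1807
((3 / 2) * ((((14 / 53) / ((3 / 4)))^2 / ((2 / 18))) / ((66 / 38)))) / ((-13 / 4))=-119168 / 401687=-0.30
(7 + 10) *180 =3060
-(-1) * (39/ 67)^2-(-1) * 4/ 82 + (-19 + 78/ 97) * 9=-2916698482/ 17852753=-163.38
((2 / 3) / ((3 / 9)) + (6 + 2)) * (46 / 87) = 460 / 87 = 5.29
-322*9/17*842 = -2440116/17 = -143536.24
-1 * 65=-65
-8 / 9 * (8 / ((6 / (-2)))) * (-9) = -64 / 3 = -21.33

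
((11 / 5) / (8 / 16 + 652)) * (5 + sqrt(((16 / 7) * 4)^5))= 22 / 1305 + 720896 * sqrt(7) / 2238075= 0.87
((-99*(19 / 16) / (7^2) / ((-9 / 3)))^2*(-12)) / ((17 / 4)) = -1179387 / 653072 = -1.81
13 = 13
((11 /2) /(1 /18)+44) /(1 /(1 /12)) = 143 /12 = 11.92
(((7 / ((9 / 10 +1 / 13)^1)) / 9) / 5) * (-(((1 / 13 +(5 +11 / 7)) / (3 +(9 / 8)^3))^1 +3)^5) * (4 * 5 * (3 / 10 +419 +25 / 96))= -44378363748430573025903720568289 / 17942545482253198307514468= -2473359.41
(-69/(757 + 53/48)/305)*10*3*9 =-178848/2219729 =-0.08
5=5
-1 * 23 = -23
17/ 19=0.89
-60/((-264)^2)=-5/5808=-0.00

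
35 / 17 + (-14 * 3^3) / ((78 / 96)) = -102361 / 221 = -463.17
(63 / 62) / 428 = 63 / 26536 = 0.00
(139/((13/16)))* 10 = 22240/13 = 1710.77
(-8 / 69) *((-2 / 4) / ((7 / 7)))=4 / 69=0.06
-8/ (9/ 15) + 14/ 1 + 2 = 8/ 3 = 2.67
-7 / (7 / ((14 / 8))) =-7 / 4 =-1.75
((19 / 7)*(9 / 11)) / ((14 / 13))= 2223 / 1078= 2.06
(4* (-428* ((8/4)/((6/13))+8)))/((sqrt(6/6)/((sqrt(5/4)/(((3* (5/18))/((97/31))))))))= -6144368* sqrt(5)/155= -88640.16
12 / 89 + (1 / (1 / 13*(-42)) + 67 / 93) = 63239 / 115878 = 0.55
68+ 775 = 843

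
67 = 67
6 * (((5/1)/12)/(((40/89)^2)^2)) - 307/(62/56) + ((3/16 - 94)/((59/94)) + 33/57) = -12985104735009/35585024000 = -364.90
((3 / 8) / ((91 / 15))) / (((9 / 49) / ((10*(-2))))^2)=85750 / 117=732.91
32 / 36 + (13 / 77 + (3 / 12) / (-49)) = 20425 / 19404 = 1.05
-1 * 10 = -10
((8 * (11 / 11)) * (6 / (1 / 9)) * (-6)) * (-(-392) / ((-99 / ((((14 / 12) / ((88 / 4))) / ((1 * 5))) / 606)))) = 10976 / 61105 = 0.18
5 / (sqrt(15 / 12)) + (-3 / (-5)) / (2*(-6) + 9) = -1 / 5 + 2*sqrt(5) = 4.27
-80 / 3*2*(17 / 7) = -2720 / 21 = -129.52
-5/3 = -1.67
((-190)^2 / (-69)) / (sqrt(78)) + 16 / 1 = 16 - 18050 * sqrt(78) / 2691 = -43.24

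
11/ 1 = 11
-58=-58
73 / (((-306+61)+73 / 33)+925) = 2409 / 22513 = 0.11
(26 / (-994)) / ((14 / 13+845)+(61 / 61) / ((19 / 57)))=-169 / 5485886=-0.00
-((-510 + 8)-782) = 1284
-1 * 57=-57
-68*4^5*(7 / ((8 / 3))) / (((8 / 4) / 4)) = -365568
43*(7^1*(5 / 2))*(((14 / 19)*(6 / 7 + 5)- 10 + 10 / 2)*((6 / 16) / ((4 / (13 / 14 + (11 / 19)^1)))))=-3362385 / 46208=-72.77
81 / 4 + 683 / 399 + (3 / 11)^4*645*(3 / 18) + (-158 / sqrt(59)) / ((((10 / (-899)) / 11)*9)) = 527078861 / 23367036 + 781231*sqrt(59) / 2655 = 2282.73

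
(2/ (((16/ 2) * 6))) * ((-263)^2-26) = 69143/ 24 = 2880.96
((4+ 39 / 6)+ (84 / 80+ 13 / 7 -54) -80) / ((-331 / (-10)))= -16883 / 4634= -3.64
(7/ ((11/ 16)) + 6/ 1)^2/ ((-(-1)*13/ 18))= 570312/ 1573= 362.56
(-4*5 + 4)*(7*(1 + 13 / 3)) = -1792 / 3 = -597.33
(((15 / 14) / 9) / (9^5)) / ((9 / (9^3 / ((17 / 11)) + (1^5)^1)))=2870 / 27103491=0.00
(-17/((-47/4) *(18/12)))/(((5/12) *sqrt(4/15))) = 4.48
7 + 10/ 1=17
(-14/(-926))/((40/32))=28/2315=0.01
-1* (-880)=880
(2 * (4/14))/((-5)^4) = 4/4375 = 0.00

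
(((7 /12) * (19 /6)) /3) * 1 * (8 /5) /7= 0.14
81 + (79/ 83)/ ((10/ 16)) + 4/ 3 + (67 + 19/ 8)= 1526183/ 9960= 153.23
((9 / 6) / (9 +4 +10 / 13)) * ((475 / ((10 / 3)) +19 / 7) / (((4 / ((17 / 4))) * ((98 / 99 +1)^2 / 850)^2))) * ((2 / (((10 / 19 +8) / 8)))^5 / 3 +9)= 208262268653585624285039375 / 16046895149165513808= 12978352.93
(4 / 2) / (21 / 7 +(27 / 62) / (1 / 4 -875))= 216938 / 325353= 0.67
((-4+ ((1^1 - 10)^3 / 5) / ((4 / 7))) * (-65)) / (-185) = -67379 / 740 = -91.05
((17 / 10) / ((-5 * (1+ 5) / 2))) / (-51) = 1 / 450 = 0.00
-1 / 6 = -0.17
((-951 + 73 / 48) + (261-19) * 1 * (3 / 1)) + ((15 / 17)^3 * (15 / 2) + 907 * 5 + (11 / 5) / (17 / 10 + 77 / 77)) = 9163505177 / 2122416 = 4317.49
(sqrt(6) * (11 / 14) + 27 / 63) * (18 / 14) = 27 / 49 + 99 * sqrt(6) / 98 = 3.03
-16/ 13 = -1.23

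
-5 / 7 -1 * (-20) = 19.29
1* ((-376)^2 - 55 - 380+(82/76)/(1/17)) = 5356455/38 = 140959.34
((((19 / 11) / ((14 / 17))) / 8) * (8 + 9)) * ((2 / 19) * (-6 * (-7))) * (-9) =-7803 / 44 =-177.34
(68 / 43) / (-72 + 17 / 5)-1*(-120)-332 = -3127128 / 14749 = -212.02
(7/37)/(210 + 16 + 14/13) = 91/109224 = 0.00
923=923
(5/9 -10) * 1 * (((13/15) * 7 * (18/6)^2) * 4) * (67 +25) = -569296/3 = -189765.33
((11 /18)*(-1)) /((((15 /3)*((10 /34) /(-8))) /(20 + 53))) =54604 /225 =242.68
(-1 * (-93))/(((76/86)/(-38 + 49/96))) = -4797467/1216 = -3945.29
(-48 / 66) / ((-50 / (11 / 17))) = 4 / 425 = 0.01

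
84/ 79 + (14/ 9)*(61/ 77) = 17954/ 7821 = 2.30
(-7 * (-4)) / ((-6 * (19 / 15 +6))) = -70 / 109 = -0.64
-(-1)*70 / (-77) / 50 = -1 / 55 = -0.02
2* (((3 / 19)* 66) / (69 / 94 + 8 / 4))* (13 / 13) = 37224 / 4883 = 7.62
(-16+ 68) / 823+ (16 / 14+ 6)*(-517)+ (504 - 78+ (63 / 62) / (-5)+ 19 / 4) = -3262.25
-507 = -507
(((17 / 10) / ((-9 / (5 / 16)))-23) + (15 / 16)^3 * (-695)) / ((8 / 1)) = -21960673 / 294912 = -74.47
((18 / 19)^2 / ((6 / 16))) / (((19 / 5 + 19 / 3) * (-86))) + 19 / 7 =5598133 / 2064559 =2.71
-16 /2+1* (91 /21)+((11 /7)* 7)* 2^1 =55 /3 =18.33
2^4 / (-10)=-8 / 5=-1.60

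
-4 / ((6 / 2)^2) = -0.44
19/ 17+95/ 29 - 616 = -611.61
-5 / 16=-0.31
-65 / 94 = -0.69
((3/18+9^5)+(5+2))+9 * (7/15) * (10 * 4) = 355345/6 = 59224.17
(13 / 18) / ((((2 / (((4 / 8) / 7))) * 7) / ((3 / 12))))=0.00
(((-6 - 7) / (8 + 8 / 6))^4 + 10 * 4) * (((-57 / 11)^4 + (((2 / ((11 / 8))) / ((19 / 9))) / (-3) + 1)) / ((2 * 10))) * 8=540087249071911 / 42746097856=12634.77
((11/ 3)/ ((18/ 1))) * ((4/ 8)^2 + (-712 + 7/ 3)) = -93643/ 648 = -144.51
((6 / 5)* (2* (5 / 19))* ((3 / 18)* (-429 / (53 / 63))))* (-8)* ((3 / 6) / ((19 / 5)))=1081080 / 19133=56.50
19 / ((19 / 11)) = 11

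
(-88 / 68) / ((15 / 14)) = -308 / 255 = -1.21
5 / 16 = 0.31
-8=-8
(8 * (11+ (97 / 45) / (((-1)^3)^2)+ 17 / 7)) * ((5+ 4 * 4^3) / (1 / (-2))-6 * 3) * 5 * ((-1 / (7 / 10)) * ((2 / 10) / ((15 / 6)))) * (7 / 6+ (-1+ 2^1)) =4084288 / 49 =83352.82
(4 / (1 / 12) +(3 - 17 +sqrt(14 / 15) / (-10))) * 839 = 28526 - 839 * sqrt(210) / 150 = 28444.94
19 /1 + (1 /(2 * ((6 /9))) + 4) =95 /4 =23.75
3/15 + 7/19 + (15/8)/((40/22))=4863/3040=1.60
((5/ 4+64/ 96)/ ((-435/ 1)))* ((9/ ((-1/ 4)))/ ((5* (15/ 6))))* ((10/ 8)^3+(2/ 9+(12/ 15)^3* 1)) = 4450247/ 130500000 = 0.03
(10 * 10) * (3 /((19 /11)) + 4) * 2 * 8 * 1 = 174400 /19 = 9178.95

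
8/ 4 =2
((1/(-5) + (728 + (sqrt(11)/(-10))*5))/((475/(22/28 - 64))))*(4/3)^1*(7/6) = -71567/475 + 59*sqrt(11)/570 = -150.32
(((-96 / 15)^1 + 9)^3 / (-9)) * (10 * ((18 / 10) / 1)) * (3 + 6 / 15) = -74698 / 625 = -119.52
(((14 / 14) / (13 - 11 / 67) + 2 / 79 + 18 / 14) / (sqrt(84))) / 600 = 660551 * sqrt(21) / 11984616000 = 0.00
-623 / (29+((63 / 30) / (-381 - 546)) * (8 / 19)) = -18288165 / 851267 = -21.48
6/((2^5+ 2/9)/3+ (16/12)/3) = 0.54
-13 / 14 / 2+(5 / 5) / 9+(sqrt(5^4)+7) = 7975 / 252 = 31.65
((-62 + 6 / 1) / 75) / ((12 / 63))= -98 / 25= -3.92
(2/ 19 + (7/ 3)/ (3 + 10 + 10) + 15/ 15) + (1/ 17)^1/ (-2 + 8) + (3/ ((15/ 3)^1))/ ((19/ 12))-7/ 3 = -164449/ 222870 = -0.74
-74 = -74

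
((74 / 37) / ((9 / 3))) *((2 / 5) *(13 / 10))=26 / 75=0.35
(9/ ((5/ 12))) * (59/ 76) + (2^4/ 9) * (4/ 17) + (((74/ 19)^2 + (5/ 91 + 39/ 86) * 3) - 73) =-84546621479/ 2161267290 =-39.12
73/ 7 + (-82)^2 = 47141/ 7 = 6734.43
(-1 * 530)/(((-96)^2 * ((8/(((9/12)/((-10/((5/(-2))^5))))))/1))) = -0.05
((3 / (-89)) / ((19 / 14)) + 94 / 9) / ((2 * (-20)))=-19822 / 76095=-0.26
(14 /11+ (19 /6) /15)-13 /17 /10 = 11843 /8415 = 1.41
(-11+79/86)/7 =-867/602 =-1.44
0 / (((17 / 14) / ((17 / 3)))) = 0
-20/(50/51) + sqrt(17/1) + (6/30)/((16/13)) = -1619/80 + sqrt(17) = -16.11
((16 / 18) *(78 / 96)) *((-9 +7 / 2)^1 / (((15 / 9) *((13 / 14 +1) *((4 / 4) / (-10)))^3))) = 332.26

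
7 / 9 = 0.78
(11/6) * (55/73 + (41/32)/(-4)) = 14839/18688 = 0.79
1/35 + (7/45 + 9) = 2893/315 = 9.18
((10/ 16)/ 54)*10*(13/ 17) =325/ 3672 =0.09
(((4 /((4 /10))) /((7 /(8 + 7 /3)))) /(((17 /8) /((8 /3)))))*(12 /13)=79360 /4641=17.10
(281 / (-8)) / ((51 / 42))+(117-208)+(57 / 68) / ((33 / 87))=-22013 / 187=-117.72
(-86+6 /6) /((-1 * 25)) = 17 /5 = 3.40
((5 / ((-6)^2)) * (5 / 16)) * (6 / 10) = 5 / 192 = 0.03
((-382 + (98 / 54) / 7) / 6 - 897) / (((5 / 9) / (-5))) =155621 / 18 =8645.61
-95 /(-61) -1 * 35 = -2040 /61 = -33.44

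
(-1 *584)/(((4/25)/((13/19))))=-47450/19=-2497.37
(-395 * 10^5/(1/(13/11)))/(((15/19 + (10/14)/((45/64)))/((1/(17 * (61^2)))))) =-614659500000/1503682147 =-408.77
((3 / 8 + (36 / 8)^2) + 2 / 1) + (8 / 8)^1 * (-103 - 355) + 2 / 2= -3475 / 8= -434.38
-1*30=-30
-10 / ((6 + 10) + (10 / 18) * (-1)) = -90 / 139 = -0.65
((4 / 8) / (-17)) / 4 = -1 / 136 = -0.01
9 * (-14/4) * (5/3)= -105/2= -52.50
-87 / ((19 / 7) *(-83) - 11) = 0.37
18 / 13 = 1.38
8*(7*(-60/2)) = -1680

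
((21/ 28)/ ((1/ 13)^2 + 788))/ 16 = 169/ 2841024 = 0.00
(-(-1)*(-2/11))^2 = 4/121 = 0.03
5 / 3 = 1.67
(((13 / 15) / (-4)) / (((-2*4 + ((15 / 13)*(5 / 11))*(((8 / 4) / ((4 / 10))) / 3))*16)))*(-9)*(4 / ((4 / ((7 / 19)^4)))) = -13390377 / 42495071680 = -0.00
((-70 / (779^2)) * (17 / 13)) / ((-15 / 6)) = 476 / 7888933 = 0.00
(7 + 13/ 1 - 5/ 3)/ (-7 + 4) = -55/ 9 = -6.11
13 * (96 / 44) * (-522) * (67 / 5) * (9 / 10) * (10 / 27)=-3637296 / 55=-66132.65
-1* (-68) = 68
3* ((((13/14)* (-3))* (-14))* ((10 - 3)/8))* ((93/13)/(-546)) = -279/208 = -1.34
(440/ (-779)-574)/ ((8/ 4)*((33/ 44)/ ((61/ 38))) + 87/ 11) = -150165103/ 2311293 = -64.97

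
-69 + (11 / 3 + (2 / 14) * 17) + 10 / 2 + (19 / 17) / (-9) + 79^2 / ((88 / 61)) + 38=405843083 / 94248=4306.12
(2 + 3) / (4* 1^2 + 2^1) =5 / 6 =0.83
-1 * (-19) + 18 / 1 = 37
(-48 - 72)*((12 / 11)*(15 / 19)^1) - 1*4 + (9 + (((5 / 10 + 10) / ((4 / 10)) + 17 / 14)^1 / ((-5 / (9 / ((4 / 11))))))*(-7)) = 14266979 / 16720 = 853.29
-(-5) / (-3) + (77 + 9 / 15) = 1139 / 15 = 75.93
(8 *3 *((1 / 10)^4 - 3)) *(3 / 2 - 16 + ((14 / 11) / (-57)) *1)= 546311789 / 522500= 1045.57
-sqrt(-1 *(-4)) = -2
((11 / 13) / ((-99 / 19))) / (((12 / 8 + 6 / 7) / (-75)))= 6650 / 1287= 5.17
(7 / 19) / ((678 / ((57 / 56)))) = 1 / 1808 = 0.00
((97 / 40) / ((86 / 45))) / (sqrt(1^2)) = 873 / 688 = 1.27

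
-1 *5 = -5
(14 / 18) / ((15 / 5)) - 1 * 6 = -155 / 27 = -5.74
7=7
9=9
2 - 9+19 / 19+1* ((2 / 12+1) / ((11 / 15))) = -97 / 22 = -4.41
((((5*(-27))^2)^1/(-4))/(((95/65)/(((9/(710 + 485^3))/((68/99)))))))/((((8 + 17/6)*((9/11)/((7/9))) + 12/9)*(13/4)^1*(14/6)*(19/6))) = -964565415/823503059422999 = -0.00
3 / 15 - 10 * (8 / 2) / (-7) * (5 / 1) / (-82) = -213 / 1435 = -0.15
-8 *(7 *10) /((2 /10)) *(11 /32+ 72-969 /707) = -40142425 /202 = -198724.88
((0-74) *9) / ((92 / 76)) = -12654 / 23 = -550.17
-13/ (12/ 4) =-13/ 3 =-4.33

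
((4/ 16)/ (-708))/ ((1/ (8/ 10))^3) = -4/ 22125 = -0.00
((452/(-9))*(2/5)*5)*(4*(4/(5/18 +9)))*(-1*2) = 57856/167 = 346.44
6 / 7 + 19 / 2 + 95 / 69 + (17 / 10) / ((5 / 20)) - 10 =8.53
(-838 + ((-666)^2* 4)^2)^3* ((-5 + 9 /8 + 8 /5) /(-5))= 354815107358391509941677786672963266119 /25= 14192604294335660397667110000000000000.00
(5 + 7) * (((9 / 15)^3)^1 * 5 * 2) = 648 / 25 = 25.92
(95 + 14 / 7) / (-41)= -97 / 41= -2.37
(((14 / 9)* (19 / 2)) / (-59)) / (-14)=19 / 1062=0.02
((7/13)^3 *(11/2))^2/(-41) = -14235529/791596676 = -0.02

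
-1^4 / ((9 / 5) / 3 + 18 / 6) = -5 / 18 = -0.28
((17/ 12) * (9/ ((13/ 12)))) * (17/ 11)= 2601/ 143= 18.19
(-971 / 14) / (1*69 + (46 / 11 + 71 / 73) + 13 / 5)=-3898565 / 4314366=-0.90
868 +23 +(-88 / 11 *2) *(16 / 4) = 827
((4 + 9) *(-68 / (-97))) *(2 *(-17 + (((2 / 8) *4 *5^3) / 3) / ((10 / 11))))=152932 / 291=525.54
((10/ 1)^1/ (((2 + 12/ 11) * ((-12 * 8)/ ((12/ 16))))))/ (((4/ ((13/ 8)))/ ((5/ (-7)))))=3575/ 487424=0.01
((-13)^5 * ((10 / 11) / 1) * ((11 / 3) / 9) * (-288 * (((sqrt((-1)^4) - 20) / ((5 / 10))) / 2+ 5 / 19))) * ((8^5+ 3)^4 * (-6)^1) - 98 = 97567574666870049978757212858 / 19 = 5135135508782634209408274000.00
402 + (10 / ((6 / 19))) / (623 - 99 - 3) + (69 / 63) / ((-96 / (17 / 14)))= 5911981057 / 14704704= 402.05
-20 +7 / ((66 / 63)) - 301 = -6915 / 22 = -314.32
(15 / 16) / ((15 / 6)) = 3 / 8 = 0.38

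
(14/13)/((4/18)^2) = 567/26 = 21.81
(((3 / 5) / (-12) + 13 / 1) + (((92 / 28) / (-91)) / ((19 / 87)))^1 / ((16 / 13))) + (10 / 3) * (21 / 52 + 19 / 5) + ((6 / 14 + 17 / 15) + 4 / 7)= 5608399 / 193648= 28.96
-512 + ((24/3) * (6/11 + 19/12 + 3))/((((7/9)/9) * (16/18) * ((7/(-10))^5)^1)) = -4775374168/1294139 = -3690.00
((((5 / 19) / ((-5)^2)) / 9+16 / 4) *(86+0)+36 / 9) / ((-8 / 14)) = -1041691 / 1710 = -609.18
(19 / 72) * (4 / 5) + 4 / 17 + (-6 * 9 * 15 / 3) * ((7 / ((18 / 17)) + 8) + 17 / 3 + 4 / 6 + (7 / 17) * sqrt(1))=-8821567 / 1530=-5765.73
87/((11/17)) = 1479/11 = 134.45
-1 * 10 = -10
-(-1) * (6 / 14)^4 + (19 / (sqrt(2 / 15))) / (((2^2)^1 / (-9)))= 81 / 2401-171 * sqrt(30) / 8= -117.04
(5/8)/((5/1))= 1/8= 0.12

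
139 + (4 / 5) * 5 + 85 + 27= 255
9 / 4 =2.25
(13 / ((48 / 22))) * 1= 143 / 24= 5.96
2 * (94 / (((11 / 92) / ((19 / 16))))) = 20539 / 11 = 1867.18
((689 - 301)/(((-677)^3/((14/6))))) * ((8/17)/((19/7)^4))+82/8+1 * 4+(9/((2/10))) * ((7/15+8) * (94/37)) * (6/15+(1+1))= 3566978824729004051111/1526097587112077820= 2337.32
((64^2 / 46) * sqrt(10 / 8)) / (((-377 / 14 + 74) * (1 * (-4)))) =-3584 * sqrt(5) / 15157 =-0.53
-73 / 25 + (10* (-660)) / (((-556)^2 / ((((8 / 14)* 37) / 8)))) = -40255249 / 13524700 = -2.98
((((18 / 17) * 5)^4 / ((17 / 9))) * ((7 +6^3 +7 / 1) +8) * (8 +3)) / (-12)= -90731.13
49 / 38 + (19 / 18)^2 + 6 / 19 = 16741 / 6156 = 2.72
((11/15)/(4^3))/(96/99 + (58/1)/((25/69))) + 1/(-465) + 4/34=250593827/2168373120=0.12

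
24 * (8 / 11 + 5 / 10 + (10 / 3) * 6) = 5604 / 11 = 509.45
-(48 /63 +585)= -12301 /21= -585.76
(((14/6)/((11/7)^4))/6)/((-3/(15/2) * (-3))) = 84035/1581228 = 0.05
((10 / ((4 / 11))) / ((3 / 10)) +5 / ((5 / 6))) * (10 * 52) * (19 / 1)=2894840 / 3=964946.67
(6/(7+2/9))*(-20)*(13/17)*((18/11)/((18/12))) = -2592/187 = -13.86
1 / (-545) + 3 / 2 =1633 / 1090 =1.50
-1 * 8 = -8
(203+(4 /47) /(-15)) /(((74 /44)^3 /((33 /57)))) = 16762305208 /678496935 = 24.71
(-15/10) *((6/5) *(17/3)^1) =-51/5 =-10.20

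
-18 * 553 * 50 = -497700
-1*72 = -72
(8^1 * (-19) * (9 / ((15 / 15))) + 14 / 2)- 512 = -1873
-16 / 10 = -8 / 5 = -1.60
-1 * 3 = -3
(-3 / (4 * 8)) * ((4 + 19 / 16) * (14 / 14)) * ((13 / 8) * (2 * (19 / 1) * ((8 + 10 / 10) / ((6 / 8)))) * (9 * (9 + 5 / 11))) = -21587553 / 704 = -30664.14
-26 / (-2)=13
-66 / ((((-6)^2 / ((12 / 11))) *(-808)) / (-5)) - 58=-23437 / 404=-58.01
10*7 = 70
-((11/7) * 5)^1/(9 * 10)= -11/126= -0.09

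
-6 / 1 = -6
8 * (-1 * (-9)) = 72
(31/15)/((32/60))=31/8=3.88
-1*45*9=-405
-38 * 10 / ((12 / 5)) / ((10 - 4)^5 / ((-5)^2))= -11875 / 23328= -0.51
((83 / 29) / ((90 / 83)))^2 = 6.97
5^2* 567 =14175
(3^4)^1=81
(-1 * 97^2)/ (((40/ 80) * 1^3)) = -18818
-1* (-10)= 10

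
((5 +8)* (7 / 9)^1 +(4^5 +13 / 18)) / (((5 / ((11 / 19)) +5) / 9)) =682.99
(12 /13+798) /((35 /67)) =695862 /455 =1529.37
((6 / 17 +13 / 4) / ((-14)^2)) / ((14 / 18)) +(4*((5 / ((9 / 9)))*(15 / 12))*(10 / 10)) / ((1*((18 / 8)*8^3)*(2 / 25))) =80855 / 274176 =0.29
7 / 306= 0.02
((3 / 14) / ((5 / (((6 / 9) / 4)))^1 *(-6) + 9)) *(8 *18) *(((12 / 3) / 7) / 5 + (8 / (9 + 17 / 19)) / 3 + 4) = -173072 / 218785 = -0.79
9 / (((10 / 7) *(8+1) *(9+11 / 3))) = 21 / 380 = 0.06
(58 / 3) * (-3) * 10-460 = -1040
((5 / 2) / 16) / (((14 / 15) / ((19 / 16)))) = 0.20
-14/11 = -1.27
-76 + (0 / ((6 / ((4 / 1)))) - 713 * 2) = -1502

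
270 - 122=148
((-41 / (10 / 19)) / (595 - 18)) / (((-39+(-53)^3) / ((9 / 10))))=7011 / 8592453200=0.00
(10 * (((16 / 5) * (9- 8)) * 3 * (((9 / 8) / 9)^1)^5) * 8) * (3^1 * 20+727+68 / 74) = 87459 / 4736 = 18.47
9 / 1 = 9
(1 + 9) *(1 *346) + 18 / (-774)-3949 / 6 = 722867 / 258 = 2801.81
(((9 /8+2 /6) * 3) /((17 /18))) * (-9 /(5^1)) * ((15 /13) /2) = -8505 /1768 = -4.81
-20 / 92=-5 / 23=-0.22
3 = 3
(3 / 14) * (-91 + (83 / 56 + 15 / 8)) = -3681 / 196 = -18.78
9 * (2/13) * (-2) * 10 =-360/13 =-27.69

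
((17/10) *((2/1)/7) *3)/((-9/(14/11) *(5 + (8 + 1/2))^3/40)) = -2176/649539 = -0.00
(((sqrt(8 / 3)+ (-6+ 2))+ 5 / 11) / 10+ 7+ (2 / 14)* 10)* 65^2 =845* sqrt(6) / 3+ 5253365 / 154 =34802.70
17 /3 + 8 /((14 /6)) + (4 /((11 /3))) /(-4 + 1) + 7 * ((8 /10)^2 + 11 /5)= 28.61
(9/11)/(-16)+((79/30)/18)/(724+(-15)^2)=-1149559/22548240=-0.05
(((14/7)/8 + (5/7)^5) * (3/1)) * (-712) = -15649938/16807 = -931.16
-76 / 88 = -0.86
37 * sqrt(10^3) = 370 * sqrt(10) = 1170.04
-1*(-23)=23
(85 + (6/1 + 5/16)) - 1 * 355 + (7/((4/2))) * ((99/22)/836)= -220427/836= -263.67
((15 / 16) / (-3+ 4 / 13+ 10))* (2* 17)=663 / 152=4.36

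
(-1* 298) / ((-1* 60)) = 149 / 30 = 4.97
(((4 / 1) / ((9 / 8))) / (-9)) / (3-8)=32 / 405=0.08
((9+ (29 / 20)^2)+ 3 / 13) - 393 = -1984667 / 5200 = -381.67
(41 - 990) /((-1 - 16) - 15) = 949 /32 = 29.66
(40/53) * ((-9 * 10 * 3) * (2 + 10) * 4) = -518400/53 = -9781.13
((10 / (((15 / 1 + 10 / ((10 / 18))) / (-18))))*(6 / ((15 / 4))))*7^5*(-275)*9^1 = 363031200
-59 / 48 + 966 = 46309 / 48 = 964.77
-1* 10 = -10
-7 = -7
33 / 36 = 11 / 12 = 0.92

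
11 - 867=-856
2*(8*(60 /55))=192 /11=17.45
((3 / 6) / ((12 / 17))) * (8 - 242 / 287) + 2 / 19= 338609 / 65436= 5.17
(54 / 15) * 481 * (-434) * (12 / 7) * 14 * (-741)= 66824660448 / 5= 13364932089.60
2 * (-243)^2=118098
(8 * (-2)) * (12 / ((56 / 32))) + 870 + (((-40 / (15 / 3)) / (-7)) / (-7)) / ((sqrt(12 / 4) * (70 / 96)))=5322 / 7-128 * sqrt(3) / 1715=760.16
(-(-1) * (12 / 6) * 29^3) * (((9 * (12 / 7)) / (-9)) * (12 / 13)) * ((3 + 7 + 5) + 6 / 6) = -112384512 / 91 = -1234994.64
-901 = -901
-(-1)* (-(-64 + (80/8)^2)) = -36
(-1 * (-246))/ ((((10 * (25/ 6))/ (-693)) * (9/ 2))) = -113652/ 125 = -909.22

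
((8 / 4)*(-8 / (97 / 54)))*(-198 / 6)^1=28512 / 97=293.94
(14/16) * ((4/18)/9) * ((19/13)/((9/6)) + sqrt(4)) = 203/3159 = 0.06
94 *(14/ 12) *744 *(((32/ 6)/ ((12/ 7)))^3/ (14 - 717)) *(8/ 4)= -3582215168/ 512487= -6989.87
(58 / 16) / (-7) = -29 / 56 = -0.52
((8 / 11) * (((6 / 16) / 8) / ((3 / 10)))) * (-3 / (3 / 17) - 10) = -135 / 44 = -3.07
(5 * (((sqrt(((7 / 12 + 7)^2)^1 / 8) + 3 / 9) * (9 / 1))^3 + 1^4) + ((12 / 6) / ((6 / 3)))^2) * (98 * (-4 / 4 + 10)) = 1486987173 / 64 + 46944240525 * sqrt(2) / 1024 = 88067359.76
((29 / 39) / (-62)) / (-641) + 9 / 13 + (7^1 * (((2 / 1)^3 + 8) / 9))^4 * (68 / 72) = 691030731875605 / 30507429654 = 22651.23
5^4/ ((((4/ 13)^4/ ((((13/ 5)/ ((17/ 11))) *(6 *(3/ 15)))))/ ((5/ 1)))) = 1531583625/ 2176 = 703852.77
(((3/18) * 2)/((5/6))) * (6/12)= 1/5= 0.20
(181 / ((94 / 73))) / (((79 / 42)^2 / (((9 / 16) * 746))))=19561014081 / 1173308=16671.68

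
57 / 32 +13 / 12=275 / 96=2.86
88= 88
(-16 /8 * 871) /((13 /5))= -670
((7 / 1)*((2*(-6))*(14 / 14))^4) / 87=48384 / 29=1668.41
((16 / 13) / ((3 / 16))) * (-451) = -115456 / 39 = -2960.41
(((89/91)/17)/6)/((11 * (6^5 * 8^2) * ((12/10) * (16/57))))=8455/1625999671296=0.00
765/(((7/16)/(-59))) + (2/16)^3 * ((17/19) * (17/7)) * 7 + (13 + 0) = -103152.68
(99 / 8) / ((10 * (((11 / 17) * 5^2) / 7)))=1071 / 2000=0.54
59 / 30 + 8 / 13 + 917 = 358637 / 390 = 919.58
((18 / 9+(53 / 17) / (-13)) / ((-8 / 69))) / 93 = -8947 / 54808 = -0.16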